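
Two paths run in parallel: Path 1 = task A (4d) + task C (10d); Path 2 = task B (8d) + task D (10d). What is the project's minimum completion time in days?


Path 1 = 4 + 10 = 14 days
Path 2 = 8 + 10 = 18 days
Duration = max(14, 18) = 18 days

18 days


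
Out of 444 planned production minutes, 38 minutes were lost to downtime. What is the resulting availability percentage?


Formula: Availability = (Planned Time - Downtime) / Planned Time * 100
Uptime = 444 - 38 = 406 min
Availability = 406 / 444 * 100 = 91.4%

91.4%


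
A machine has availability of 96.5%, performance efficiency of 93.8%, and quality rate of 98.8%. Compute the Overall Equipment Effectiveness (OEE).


Formula: OEE = Availability * Performance * Quality / 10000
A * P = 96.5% * 93.8% / 100 = 90.52%
OEE = 90.52% * 98.8% / 100 = 89.4%

89.4%


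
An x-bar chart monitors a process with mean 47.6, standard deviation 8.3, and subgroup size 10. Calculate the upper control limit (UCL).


UCL = 47.6 + 3 * 8.3 / sqrt(10)

55.47


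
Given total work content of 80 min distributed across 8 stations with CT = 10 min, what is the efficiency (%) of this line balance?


Formula: Efficiency = Sum of Task Times / (N_stations * CT) * 100
Total station capacity = 8 stations * 10 min = 80 min
Efficiency = 80 / 80 * 100 = 100.0%

100.0%


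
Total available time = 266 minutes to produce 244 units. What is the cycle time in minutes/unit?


Formula: CT = Available Time / Number of Units
CT = 266 min / 244 units
CT = 1.09 min/unit

1.09 min/unit


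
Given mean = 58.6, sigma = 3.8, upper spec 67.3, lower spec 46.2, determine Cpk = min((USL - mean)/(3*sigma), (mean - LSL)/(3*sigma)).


Cpu = (67.3 - 58.6) / (3 * 3.8) = 0.76
Cpl = (58.6 - 46.2) / (3 * 3.8) = 1.09
Cpk = min(0.76, 1.09) = 0.76

0.76


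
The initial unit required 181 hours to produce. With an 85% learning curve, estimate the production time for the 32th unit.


Formula: T_n = T_1 * (learning_rate)^(log2(n)) where learning_rate = rate/100
Doublings = log2(32) = 5
T_n = 181 * 0.85^5
T_n = 181 * 0.4437 = 80.3 hours

80.3 hours


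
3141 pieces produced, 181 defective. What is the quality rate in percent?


Formula: Quality Rate = Good Pieces / Total Pieces * 100
Good pieces = 3141 - 181 = 2960
QR = 2960 / 3141 * 100 = 94.2%

94.2%


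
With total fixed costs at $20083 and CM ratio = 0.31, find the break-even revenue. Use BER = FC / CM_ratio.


Formula: BER = Fixed Costs / Contribution Margin Ratio
BER = $20083 / 0.31
BER = $64783.87 (to the nearest cent)

$64783.87


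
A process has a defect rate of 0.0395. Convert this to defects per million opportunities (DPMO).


DPMO = defect_rate * 1000000 = 0.0395 * 1000000

39500


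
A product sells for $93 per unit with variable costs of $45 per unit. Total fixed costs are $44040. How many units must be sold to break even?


Formula: BEQ = Fixed Costs / (Price - Variable Cost)
Contribution margin = $93 - $45 = $48/unit
BEQ = ceil($44040 / $48/unit) = ceil(917.5) = 918 units

918 units


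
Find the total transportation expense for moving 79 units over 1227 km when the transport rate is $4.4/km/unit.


TC = dist * cost * units = 1227 * 4.4 * 79 = $426505.20

$426505.20


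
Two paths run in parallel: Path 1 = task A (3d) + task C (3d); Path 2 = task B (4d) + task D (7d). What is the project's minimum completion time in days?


Path 1 = 3 + 3 = 6 days
Path 2 = 4 + 7 = 11 days
Duration = max(6, 11) = 11 days

11 days


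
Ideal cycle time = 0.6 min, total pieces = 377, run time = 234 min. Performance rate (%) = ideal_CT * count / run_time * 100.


Formula: Performance = (Ideal CT * Total Count) / Run Time * 100
Ideal output time = 0.6 * 377 = 226.2 min
Performance = 226.2 / 234 * 100 = 96.7%

96.7%


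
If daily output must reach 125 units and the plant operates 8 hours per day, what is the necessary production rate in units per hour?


Formula: Production Rate = Daily Demand / Available Hours
Rate = 125 units/day / 8 hours/day
Rate = 15.6 units/hour

15.6 units/hour


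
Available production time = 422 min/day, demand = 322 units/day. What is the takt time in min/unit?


Formula: Takt Time = Available Production Time / Customer Demand
Takt = 422 min/day / 322 units/day
Takt = 1.31 min/unit

1.31 min/unit


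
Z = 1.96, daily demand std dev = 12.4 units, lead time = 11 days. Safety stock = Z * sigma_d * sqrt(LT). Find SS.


Formula: SS = z * sigma_d * sqrt(LT)
sqrt(LT) = sqrt(11) = 3.3166
SS = 1.96 * 12.4 * 3.3166
SS = 80.6 units

80.6 units


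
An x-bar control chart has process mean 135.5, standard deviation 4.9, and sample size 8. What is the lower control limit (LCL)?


LCL = 135.5 - 3 * 4.9 / sqrt(8)

130.3


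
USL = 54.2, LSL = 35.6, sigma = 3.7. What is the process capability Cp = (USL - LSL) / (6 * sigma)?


Cp = (54.2 - 35.6) / (6 * 3.7)

0.84


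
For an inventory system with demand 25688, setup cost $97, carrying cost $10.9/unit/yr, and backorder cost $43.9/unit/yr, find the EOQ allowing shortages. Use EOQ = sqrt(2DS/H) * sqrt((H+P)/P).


Formula: EOQ* = sqrt(2DS/H) * sqrt((H+P)/P)
Base EOQ = sqrt(2*25688*97/10.9) = 676.17 units
Correction = sqrt((10.9+43.9)/43.9) = 1.11727
EOQ* = 676.17 * 1.11727 = 755.5 units

755.5 units


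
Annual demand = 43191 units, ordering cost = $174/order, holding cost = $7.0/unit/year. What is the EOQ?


Formula: EOQ = sqrt(2 * D * S / H)
Numerator: 2 * 43191 * 174 = 15030468
2DS/H = 15030468 / 7.0 = 2147209.7
EOQ = sqrt(2147209.7) = 1465.3 units

1465.3 units


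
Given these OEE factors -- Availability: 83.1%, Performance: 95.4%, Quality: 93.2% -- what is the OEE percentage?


Formula: OEE = Availability * Performance * Quality / 10000
A * P = 83.1% * 95.4% / 100 = 79.28%
OEE = 79.28% * 93.2% / 100 = 73.9%

73.9%


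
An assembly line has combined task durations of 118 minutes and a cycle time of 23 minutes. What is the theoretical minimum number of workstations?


Formula: N_min = ceil(Sum of Task Times / Cycle Time)
N_min = ceil(118 min / 23 min) = ceil(5.1304)
N_min = 6 stations

6


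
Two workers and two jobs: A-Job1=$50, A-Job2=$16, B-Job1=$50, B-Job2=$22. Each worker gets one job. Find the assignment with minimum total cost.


Option 1: A->1 + B->2 = $50 + $22 = $72
Option 2: A->2 + B->1 = $16 + $50 = $66
Min cost = min($72, $66) = $66

$66


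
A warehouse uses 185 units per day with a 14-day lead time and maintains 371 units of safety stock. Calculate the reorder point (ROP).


Formula: ROP = (Daily Demand * Lead Time) + Safety Stock
Demand during lead time = 185 * 14 = 2590 units
ROP = 2590 + 371 = 2961 units

2961 units


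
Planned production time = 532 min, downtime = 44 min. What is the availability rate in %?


Formula: Availability = (Planned Time - Downtime) / Planned Time * 100
Uptime = 532 - 44 = 488 min
Availability = 488 / 532 * 100 = 91.7%

91.7%


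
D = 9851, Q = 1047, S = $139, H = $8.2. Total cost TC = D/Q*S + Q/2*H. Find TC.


TC = 9851/1047 * 139 + 1047/2 * 8.2

$5600.52


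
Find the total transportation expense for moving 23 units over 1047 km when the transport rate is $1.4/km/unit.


TC = dist * cost * units = 1047 * 1.4 * 23 = $33713.40

$33713.40


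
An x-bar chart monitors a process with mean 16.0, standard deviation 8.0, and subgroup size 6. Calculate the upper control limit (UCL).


UCL = 16.0 + 3 * 8.0 / sqrt(6)

25.8


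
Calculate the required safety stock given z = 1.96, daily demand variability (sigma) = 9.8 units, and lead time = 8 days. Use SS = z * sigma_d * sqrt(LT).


Formula: SS = z * sigma_d * sqrt(LT)
sqrt(LT) = sqrt(8) = 2.8284
SS = 1.96 * 9.8 * 2.8284
SS = 54.3 units

54.3 units


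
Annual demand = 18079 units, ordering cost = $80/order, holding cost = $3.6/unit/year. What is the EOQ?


Formula: EOQ = sqrt(2 * D * S / H)
Numerator: 2 * 18079 * 80 = 2892640
2DS/H = 2892640 / 3.6 = 803511.1
EOQ = sqrt(803511.1) = 896.4 units

896.4 units


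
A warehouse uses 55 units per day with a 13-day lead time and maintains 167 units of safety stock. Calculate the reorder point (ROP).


Formula: ROP = (Daily Demand * Lead Time) + Safety Stock
Demand during lead time = 55 * 13 = 715 units
ROP = 715 + 167 = 882 units

882 units


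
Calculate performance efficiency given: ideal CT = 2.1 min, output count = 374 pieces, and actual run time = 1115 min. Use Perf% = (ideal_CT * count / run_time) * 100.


Formula: Performance = (Ideal CT * Total Count) / Run Time * 100
Ideal output time = 2.1 * 374 = 785.4 min
Performance = 785.4 / 1115 * 100 = 70.4%

70.4%


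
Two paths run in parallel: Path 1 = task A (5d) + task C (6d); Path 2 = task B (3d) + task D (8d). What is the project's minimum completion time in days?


Path 1 = 5 + 6 = 11 days
Path 2 = 3 + 8 = 11 days
Duration = max(11, 11) = 11 days

11 days


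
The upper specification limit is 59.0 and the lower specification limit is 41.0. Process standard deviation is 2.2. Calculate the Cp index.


Cp = (59.0 - 41.0) / (6 * 2.2)

1.36


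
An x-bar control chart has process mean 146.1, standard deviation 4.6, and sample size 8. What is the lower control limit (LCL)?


LCL = 146.1 - 3 * 4.6 / sqrt(8)

141.22


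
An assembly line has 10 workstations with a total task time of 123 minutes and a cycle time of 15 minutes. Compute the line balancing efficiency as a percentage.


Formula: Efficiency = Sum of Task Times / (N_stations * CT) * 100
Total station capacity = 10 stations * 15 min = 150 min
Efficiency = 123 / 150 * 100 = 82.0%

82.0%


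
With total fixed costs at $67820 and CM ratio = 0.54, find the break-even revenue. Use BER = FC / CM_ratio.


Formula: BER = Fixed Costs / Contribution Margin Ratio
BER = $67820 / 0.54
BER = $125592.59 (to the nearest cent)

$125592.59


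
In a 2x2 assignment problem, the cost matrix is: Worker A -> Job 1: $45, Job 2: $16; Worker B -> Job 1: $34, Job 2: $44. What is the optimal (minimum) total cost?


Option 1: A->1 + B->2 = $45 + $44 = $89
Option 2: A->2 + B->1 = $16 + $34 = $50
Min cost = min($89, $50) = $50

$50


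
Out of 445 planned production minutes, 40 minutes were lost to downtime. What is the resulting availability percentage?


Formula: Availability = (Planned Time - Downtime) / Planned Time * 100
Uptime = 445 - 40 = 405 min
Availability = 405 / 445 * 100 = 91.0%

91.0%


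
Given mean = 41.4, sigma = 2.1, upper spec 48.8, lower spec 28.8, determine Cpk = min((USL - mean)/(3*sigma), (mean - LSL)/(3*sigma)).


Cpu = (48.8 - 41.4) / (3 * 2.1) = 1.17
Cpl = (41.4 - 28.8) / (3 * 2.1) = 2.0
Cpk = min(1.17, 2.0) = 1.17

1.17


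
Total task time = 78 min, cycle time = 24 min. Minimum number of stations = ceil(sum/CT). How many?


Formula: N_min = ceil(Sum of Task Times / Cycle Time)
N_min = ceil(78 min / 24 min) = ceil(3.25)
N_min = 4 stations

4


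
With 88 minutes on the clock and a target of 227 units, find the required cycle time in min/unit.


Formula: CT = Available Time / Number of Units
CT = 88 min / 227 units
CT = 0.39 min/unit

0.39 min/unit


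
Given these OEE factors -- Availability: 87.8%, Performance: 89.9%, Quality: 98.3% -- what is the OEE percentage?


Formula: OEE = Availability * Performance * Quality / 10000
A * P = 87.8% * 89.9% / 100 = 78.93%
OEE = 78.93% * 98.3% / 100 = 77.6%

77.6%


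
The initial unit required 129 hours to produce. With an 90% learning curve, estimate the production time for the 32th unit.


Formula: T_n = T_1 * (learning_rate)^(log2(n)) where learning_rate = rate/100
Doublings = log2(32) = 5
T_n = 129 * 0.9^5
T_n = 129 * 0.5905 = 76.2 hours

76.2 hours


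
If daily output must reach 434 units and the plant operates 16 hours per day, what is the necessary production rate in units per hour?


Formula: Production Rate = Daily Demand / Available Hours
Rate = 434 units/day / 16 hours/day
Rate = 27.1 units/hour

27.1 units/hour


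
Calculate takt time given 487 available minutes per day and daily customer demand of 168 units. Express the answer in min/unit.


Formula: Takt Time = Available Production Time / Customer Demand
Takt = 487 min/day / 168 units/day
Takt = 2.9 min/unit

2.9 min/unit


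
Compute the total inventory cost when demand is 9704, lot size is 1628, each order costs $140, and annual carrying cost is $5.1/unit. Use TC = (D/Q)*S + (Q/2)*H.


TC = 9704/1628 * 140 + 1628/2 * 5.1

$4985.90


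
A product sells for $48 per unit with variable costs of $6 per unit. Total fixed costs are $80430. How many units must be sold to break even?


Formula: BEQ = Fixed Costs / (Price - Variable Cost)
Contribution margin = $48 - $6 = $42/unit
BEQ = ceil($80430 / $42/unit) = ceil(1915.0) = 1915 units

1915 units


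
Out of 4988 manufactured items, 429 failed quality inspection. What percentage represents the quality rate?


Formula: Quality Rate = Good Pieces / Total Pieces * 100
Good pieces = 4988 - 429 = 4559
QR = 4559 / 4988 * 100 = 91.4%

91.4%


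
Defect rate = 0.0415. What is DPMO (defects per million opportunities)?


DPMO = defect_rate * 1000000 = 0.0415 * 1000000

41500


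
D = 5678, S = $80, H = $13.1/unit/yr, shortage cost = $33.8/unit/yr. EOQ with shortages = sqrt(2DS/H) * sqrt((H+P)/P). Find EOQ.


Formula: EOQ* = sqrt(2DS/H) * sqrt((H+P)/P)
Base EOQ = sqrt(2*5678*80/13.1) = 263.34 units
Correction = sqrt((13.1+33.8)/33.8) = 1.17795
EOQ* = 263.34 * 1.17795 = 310.2 units

310.2 units


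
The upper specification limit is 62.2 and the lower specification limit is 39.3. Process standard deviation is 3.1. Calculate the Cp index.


Cp = (62.2 - 39.3) / (6 * 3.1)

1.23


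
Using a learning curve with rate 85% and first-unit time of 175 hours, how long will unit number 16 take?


Formula: T_n = T_1 * (learning_rate)^(log2(n)) where learning_rate = rate/100
Doublings = log2(16) = 4
T_n = 175 * 0.85^4
T_n = 175 * 0.522 = 91.4 hours

91.4 hours


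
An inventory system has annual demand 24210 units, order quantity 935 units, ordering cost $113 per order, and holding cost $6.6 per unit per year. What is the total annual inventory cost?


TC = 24210/935 * 113 + 935/2 * 6.6

$6011.41


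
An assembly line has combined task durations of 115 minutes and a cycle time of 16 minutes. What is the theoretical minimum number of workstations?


Formula: N_min = ceil(Sum of Task Times / Cycle Time)
N_min = ceil(115 min / 16 min) = ceil(7.1875)
N_min = 8 stations

8


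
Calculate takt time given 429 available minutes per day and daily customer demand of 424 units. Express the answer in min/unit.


Formula: Takt Time = Available Production Time / Customer Demand
Takt = 429 min/day / 424 units/day
Takt = 1.01 min/unit

1.01 min/unit


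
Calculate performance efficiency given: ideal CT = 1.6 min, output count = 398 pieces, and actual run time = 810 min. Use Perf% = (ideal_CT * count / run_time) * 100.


Formula: Performance = (Ideal CT * Total Count) / Run Time * 100
Ideal output time = 1.6 * 398 = 636.8 min
Performance = 636.8 / 810 * 100 = 78.6%

78.6%


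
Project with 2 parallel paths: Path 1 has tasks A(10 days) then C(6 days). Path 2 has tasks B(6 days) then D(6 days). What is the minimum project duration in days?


Path 1 = 10 + 6 = 16 days
Path 2 = 6 + 6 = 12 days
Duration = max(16, 12) = 16 days

16 days


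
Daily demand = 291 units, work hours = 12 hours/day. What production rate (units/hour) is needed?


Formula: Production Rate = Daily Demand / Available Hours
Rate = 291 units/day / 12 hours/day
Rate = 24.3 units/hour

24.3 units/hour


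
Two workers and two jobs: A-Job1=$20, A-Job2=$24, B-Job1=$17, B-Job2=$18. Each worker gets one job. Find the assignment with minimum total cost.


Option 1: A->1 + B->2 = $20 + $18 = $38
Option 2: A->2 + B->1 = $24 + $17 = $41
Min cost = min($38, $41) = $38

$38


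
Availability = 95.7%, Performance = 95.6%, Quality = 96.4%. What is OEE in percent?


Formula: OEE = Availability * Performance * Quality / 10000
A * P = 95.7% * 95.6% / 100 = 91.49%
OEE = 91.49% * 96.4% / 100 = 88.2%

88.2%


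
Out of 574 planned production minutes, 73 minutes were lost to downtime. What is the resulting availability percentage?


Formula: Availability = (Planned Time - Downtime) / Planned Time * 100
Uptime = 574 - 73 = 501 min
Availability = 501 / 574 * 100 = 87.3%

87.3%


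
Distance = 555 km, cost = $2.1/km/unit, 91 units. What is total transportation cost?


TC = dist * cost * units = 555 * 2.1 * 91 = $106060.50

$106060.50


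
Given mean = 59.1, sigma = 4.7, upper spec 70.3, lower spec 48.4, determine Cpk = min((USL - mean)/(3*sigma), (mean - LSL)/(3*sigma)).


Cpu = (70.3 - 59.1) / (3 * 4.7) = 0.79
Cpl = (59.1 - 48.4) / (3 * 4.7) = 0.76
Cpk = min(0.79, 0.76) = 0.76

0.76


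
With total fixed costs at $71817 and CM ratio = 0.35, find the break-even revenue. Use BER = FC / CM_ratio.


Formula: BER = Fixed Costs / Contribution Margin Ratio
BER = $71817 / 0.35
BER = $205191.43 (to the nearest cent)

$205191.43


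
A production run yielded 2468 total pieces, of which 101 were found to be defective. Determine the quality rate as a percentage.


Formula: Quality Rate = Good Pieces / Total Pieces * 100
Good pieces = 2468 - 101 = 2367
QR = 2367 / 2468 * 100 = 95.9%

95.9%


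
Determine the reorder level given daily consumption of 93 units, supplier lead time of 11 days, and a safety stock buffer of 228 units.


Formula: ROP = (Daily Demand * Lead Time) + Safety Stock
Demand during lead time = 93 * 11 = 1023 units
ROP = 1023 + 228 = 1251 units

1251 units


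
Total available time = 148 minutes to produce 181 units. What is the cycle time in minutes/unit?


Formula: CT = Available Time / Number of Units
CT = 148 min / 181 units
CT = 0.82 min/unit

0.82 min/unit


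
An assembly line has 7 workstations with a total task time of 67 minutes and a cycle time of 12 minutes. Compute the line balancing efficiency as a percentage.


Formula: Efficiency = Sum of Task Times / (N_stations * CT) * 100
Total station capacity = 7 stations * 12 min = 84 min
Efficiency = 67 / 84 * 100 = 79.8%

79.8%


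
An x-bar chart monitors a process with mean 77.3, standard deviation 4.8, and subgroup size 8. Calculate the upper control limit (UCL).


UCL = 77.3 + 3 * 4.8 / sqrt(8)

82.39


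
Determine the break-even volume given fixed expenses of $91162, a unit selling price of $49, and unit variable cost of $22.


Formula: BEQ = Fixed Costs / (Price - Variable Cost)
Contribution margin = $49 - $22 = $27/unit
BEQ = ceil($91162 / $27/unit) = ceil(3376.37) = 3377 units

3377 units


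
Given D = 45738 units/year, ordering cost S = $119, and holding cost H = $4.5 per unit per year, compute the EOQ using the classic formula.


Formula: EOQ = sqrt(2 * D * S / H)
Numerator: 2 * 45738 * 119 = 10885644
2DS/H = 10885644 / 4.5 = 2419032.0
EOQ = sqrt(2419032.0) = 1555.3 units

1555.3 units


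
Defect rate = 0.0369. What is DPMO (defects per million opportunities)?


DPMO = defect_rate * 1000000 = 0.0369 * 1000000

36900


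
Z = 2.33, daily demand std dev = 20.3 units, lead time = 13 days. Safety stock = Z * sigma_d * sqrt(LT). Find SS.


Formula: SS = z * sigma_d * sqrt(LT)
sqrt(LT) = sqrt(13) = 3.6056
SS = 2.33 * 20.3 * 3.6056
SS = 170.5 units

170.5 units


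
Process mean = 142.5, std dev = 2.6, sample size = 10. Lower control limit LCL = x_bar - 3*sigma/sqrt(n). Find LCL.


LCL = 142.5 - 3 * 2.6 / sqrt(10)

140.03


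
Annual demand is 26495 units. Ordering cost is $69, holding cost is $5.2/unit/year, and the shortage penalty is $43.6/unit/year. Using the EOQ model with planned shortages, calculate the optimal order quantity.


Formula: EOQ* = sqrt(2DS/H) * sqrt((H+P)/P)
Base EOQ = sqrt(2*26495*69/5.2) = 838.53 units
Correction = sqrt((5.2+43.6)/43.6) = 1.05795
EOQ* = 838.53 * 1.05795 = 887.1 units

887.1 units


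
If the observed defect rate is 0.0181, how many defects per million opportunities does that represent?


DPMO = defect_rate * 1000000 = 0.0181 * 1000000

18100


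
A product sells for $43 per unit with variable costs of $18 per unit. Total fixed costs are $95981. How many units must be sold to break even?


Formula: BEQ = Fixed Costs / (Price - Variable Cost)
Contribution margin = $43 - $18 = $25/unit
BEQ = ceil($95981 / $25/unit) = ceil(3839.24) = 3840 units

3840 units


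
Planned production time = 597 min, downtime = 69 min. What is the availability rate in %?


Formula: Availability = (Planned Time - Downtime) / Planned Time * 100
Uptime = 597 - 69 = 528 min
Availability = 528 / 597 * 100 = 88.4%

88.4%


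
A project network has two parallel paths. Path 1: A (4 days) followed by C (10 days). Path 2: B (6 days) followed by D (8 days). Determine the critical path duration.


Path 1 = 4 + 10 = 14 days
Path 2 = 6 + 8 = 14 days
Duration = max(14, 14) = 14 days

14 days


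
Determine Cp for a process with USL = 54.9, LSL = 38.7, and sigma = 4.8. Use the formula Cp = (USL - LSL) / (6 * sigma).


Cp = (54.9 - 38.7) / (6 * 4.8)

0.56


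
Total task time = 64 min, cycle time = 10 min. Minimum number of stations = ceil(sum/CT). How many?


Formula: N_min = ceil(Sum of Task Times / Cycle Time)
N_min = ceil(64 min / 10 min) = ceil(6.4)
N_min = 7 stations

7


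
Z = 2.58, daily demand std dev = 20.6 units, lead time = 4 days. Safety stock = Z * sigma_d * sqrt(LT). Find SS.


Formula: SS = z * sigma_d * sqrt(LT)
sqrt(LT) = sqrt(4) = 2.0
SS = 2.58 * 20.6 * 2.0
SS = 106.3 units

106.3 units


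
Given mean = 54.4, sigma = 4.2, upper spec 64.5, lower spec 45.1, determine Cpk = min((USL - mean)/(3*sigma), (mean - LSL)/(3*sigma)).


Cpu = (64.5 - 54.4) / (3 * 4.2) = 0.8
Cpl = (54.4 - 45.1) / (3 * 4.2) = 0.74
Cpk = min(0.8, 0.74) = 0.74

0.74


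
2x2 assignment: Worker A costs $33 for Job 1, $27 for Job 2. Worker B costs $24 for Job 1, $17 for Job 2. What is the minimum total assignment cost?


Option 1: A->1 + B->2 = $33 + $17 = $50
Option 2: A->2 + B->1 = $27 + $24 = $51
Min cost = min($50, $51) = $50

$50


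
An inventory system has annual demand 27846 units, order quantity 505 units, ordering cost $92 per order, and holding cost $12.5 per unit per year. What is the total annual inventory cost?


TC = 27846/505 * 92 + 505/2 * 12.5

$8229.18


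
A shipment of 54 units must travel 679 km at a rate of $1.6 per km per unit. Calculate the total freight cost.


TC = dist * cost * units = 679 * 1.6 * 54 = $58665.60

$58665.60


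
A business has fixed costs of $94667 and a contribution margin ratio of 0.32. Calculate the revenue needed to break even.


Formula: BER = Fixed Costs / Contribution Margin Ratio
BER = $94667 / 0.32
BER = $295834.38 (to the nearest cent)

$295834.38


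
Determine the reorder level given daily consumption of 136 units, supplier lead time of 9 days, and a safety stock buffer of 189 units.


Formula: ROP = (Daily Demand * Lead Time) + Safety Stock
Demand during lead time = 136 * 9 = 1224 units
ROP = 1224 + 189 = 1413 units

1413 units


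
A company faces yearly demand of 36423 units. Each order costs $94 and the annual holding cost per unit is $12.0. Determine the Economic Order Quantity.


Formula: EOQ = sqrt(2 * D * S / H)
Numerator: 2 * 36423 * 94 = 6847524
2DS/H = 6847524 / 12.0 = 570627.0
EOQ = sqrt(570627.0) = 755.4 units

755.4 units


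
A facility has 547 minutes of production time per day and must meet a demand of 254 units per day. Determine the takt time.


Formula: Takt Time = Available Production Time / Customer Demand
Takt = 547 min/day / 254 units/day
Takt = 2.15 min/unit

2.15 min/unit


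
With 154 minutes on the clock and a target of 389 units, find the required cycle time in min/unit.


Formula: CT = Available Time / Number of Units
CT = 154 min / 389 units
CT = 0.4 min/unit

0.4 min/unit


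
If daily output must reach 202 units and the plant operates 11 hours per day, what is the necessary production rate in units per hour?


Formula: Production Rate = Daily Demand / Available Hours
Rate = 202 units/day / 11 hours/day
Rate = 18.4 units/hour

18.4 units/hour


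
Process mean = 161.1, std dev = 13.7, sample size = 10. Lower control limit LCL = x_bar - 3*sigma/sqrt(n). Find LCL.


LCL = 161.1 - 3 * 13.7 / sqrt(10)

148.1


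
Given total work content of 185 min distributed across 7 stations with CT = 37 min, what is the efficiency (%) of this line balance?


Formula: Efficiency = Sum of Task Times / (N_stations * CT) * 100
Total station capacity = 7 stations * 37 min = 259 min
Efficiency = 185 / 259 * 100 = 71.4%

71.4%


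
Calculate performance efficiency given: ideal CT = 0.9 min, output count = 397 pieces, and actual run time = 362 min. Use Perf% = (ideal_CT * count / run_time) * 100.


Formula: Performance = (Ideal CT * Total Count) / Run Time * 100
Ideal output time = 0.9 * 397 = 357.3 min
Performance = 357.3 / 362 * 100 = 98.7%

98.7%


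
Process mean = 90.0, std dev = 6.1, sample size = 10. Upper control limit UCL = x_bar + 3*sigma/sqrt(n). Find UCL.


UCL = 90.0 + 3 * 6.1 / sqrt(10)

95.79


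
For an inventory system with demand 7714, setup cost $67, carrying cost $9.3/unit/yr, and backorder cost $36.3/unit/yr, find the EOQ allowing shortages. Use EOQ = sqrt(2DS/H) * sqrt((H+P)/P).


Formula: EOQ* = sqrt(2DS/H) * sqrt((H+P)/P)
Base EOQ = sqrt(2*7714*67/9.3) = 333.39 units
Correction = sqrt((9.3+36.3)/36.3) = 1.1208
EOQ* = 333.39 * 1.1208 = 373.7 units

373.7 units


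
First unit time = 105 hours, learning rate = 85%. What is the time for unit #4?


Formula: T_n = T_1 * (learning_rate)^(log2(n)) where learning_rate = rate/100
Doublings = log2(4) = 2
T_n = 105 * 0.85^2
T_n = 105 * 0.7225 = 75.9 hours

75.9 hours


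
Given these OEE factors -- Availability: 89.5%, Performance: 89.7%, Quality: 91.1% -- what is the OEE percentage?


Formula: OEE = Availability * Performance * Quality / 10000
A * P = 89.5% * 89.7% / 100 = 80.28%
OEE = 80.28% * 91.1% / 100 = 73.1%

73.1%


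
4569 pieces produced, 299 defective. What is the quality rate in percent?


Formula: Quality Rate = Good Pieces / Total Pieces * 100
Good pieces = 4569 - 299 = 4270
QR = 4270 / 4569 * 100 = 93.5%

93.5%


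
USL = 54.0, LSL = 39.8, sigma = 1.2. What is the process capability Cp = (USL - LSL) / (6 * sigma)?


Cp = (54.0 - 39.8) / (6 * 1.2)

1.97


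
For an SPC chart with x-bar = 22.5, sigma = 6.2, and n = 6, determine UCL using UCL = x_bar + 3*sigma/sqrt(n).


UCL = 22.5 + 3 * 6.2 / sqrt(6)

30.09


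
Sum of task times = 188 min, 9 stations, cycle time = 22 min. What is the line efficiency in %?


Formula: Efficiency = Sum of Task Times / (N_stations * CT) * 100
Total station capacity = 9 stations * 22 min = 198 min
Efficiency = 188 / 198 * 100 = 94.9%

94.9%


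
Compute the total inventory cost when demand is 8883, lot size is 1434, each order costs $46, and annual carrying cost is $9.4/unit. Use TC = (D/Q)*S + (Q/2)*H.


TC = 8883/1434 * 46 + 1434/2 * 9.4

$7024.75


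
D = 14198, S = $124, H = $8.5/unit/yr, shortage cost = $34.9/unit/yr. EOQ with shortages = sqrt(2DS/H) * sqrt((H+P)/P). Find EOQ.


Formula: EOQ* = sqrt(2DS/H) * sqrt((H+P)/P)
Base EOQ = sqrt(2*14198*124/8.5) = 643.62 units
Correction = sqrt((8.5+34.9)/34.9) = 1.11515
EOQ* = 643.62 * 1.11515 = 717.7 units

717.7 units


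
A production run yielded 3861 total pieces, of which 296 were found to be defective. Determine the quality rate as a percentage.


Formula: Quality Rate = Good Pieces / Total Pieces * 100
Good pieces = 3861 - 296 = 3565
QR = 3565 / 3861 * 100 = 92.3%

92.3%


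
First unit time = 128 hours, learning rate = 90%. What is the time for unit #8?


Formula: T_n = T_1 * (learning_rate)^(log2(n)) where learning_rate = rate/100
Doublings = log2(8) = 3
T_n = 128 * 0.9^3
T_n = 128 * 0.729 = 93.3 hours

93.3 hours


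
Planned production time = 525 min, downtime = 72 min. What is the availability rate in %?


Formula: Availability = (Planned Time - Downtime) / Planned Time * 100
Uptime = 525 - 72 = 453 min
Availability = 453 / 525 * 100 = 86.3%

86.3%


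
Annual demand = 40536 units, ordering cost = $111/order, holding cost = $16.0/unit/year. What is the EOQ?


Formula: EOQ = sqrt(2 * D * S / H)
Numerator: 2 * 40536 * 111 = 8998992
2DS/H = 8998992 / 16.0 = 562437.0
EOQ = sqrt(562437.0) = 750.0 units

750.0 units


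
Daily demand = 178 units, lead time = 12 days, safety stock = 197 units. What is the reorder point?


Formula: ROP = (Daily Demand * Lead Time) + Safety Stock
Demand during lead time = 178 * 12 = 2136 units
ROP = 2136 + 197 = 2333 units

2333 units


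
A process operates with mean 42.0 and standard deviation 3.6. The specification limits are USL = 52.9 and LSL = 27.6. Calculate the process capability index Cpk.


Cpu = (52.9 - 42.0) / (3 * 3.6) = 1.01
Cpl = (42.0 - 27.6) / (3 * 3.6) = 1.33
Cpk = min(1.01, 1.33) = 1.01

1.01


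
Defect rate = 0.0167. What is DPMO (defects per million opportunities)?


DPMO = defect_rate * 1000000 = 0.0167 * 1000000

16700


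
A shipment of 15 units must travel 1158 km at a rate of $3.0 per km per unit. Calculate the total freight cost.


TC = dist * cost * units = 1158 * 3.0 * 15 = $52110.00

$52110.00


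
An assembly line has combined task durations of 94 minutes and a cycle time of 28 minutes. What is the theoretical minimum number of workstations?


Formula: N_min = ceil(Sum of Task Times / Cycle Time)
N_min = ceil(94 min / 28 min) = ceil(3.3571)
N_min = 4 stations

4


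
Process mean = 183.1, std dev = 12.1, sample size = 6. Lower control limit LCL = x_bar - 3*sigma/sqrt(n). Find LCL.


LCL = 183.1 - 3 * 12.1 / sqrt(6)

168.28


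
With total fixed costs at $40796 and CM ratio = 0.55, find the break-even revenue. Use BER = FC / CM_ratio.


Formula: BER = Fixed Costs / Contribution Margin Ratio
BER = $40796 / 0.55
BER = $74174.55 (to the nearest cent)

$74174.55


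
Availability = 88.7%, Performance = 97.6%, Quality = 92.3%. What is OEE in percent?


Formula: OEE = Availability * Performance * Quality / 10000
A * P = 88.7% * 97.6% / 100 = 86.57%
OEE = 86.57% * 92.3% / 100 = 79.9%

79.9%


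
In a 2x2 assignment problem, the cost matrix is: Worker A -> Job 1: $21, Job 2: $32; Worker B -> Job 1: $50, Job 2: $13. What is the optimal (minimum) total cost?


Option 1: A->1 + B->2 = $21 + $13 = $34
Option 2: A->2 + B->1 = $32 + $50 = $82
Min cost = min($34, $82) = $34

$34


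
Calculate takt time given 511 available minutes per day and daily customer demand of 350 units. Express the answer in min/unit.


Formula: Takt Time = Available Production Time / Customer Demand
Takt = 511 min/day / 350 units/day
Takt = 1.46 min/unit

1.46 min/unit


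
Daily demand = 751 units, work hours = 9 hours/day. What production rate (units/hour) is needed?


Formula: Production Rate = Daily Demand / Available Hours
Rate = 751 units/day / 9 hours/day
Rate = 83.4 units/hour

83.4 units/hour


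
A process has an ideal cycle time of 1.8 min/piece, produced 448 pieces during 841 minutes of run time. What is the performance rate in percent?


Formula: Performance = (Ideal CT * Total Count) / Run Time * 100
Ideal output time = 1.8 * 448 = 806.4 min
Performance = 806.4 / 841 * 100 = 95.9%

95.9%


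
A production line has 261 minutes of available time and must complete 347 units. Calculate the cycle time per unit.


Formula: CT = Available Time / Number of Units
CT = 261 min / 347 units
CT = 0.75 min/unit

0.75 min/unit


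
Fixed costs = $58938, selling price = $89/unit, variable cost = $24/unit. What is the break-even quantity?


Formula: BEQ = Fixed Costs / (Price - Variable Cost)
Contribution margin = $89 - $24 = $65/unit
BEQ = ceil($58938 / $65/unit) = ceil(906.74) = 907 units

907 units


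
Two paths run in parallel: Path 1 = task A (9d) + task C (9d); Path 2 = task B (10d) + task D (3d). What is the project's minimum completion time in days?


Path 1 = 9 + 9 = 18 days
Path 2 = 10 + 3 = 13 days
Duration = max(18, 13) = 18 days

18 days


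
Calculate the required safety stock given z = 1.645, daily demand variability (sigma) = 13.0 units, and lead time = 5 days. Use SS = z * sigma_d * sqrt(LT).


Formula: SS = z * sigma_d * sqrt(LT)
sqrt(LT) = sqrt(5) = 2.2361
SS = 1.645 * 13.0 * 2.2361
SS = 47.8 units

47.8 units


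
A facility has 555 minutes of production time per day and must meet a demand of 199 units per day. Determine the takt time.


Formula: Takt Time = Available Production Time / Customer Demand
Takt = 555 min/day / 199 units/day
Takt = 2.79 min/unit

2.79 min/unit


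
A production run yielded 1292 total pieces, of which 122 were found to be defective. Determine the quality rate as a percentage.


Formula: Quality Rate = Good Pieces / Total Pieces * 100
Good pieces = 1292 - 122 = 1170
QR = 1170 / 1292 * 100 = 90.6%

90.6%


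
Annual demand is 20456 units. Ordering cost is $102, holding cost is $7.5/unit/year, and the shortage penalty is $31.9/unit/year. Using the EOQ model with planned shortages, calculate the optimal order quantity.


Formula: EOQ* = sqrt(2DS/H) * sqrt((H+P)/P)
Base EOQ = sqrt(2*20456*102/7.5) = 745.92 units
Correction = sqrt((7.5+31.9)/31.9) = 1.11135
EOQ* = 745.92 * 1.11135 = 829.0 units

829.0 units


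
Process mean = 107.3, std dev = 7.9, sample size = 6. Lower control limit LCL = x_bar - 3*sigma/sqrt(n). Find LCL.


LCL = 107.3 - 3 * 7.9 / sqrt(6)

97.62


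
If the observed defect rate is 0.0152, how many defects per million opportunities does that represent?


DPMO = defect_rate * 1000000 = 0.0152 * 1000000

15200


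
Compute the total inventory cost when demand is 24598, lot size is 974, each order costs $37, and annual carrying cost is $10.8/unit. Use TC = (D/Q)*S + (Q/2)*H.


TC = 24598/974 * 37 + 974/2 * 10.8

$6194.02


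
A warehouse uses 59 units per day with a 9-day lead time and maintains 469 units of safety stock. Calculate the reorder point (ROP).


Formula: ROP = (Daily Demand * Lead Time) + Safety Stock
Demand during lead time = 59 * 9 = 531 units
ROP = 531 + 469 = 1000 units

1000 units


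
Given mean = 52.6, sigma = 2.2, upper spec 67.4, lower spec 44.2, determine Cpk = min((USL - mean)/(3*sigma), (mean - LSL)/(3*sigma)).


Cpu = (67.4 - 52.6) / (3 * 2.2) = 2.24
Cpl = (52.6 - 44.2) / (3 * 2.2) = 1.27
Cpk = min(2.24, 1.27) = 1.27

1.27


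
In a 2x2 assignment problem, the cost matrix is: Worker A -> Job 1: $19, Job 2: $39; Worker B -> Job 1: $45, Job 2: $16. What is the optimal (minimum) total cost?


Option 1: A->1 + B->2 = $19 + $16 = $35
Option 2: A->2 + B->1 = $39 + $45 = $84
Min cost = min($35, $84) = $35

$35


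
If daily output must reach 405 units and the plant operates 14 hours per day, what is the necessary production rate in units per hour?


Formula: Production Rate = Daily Demand / Available Hours
Rate = 405 units/day / 14 hours/day
Rate = 28.9 units/hour

28.9 units/hour


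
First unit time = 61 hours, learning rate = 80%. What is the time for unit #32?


Formula: T_n = T_1 * (learning_rate)^(log2(n)) where learning_rate = rate/100
Doublings = log2(32) = 5
T_n = 61 * 0.8^5
T_n = 61 * 0.3277 = 20.0 hours

20.0 hours


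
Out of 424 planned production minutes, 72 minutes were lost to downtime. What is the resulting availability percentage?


Formula: Availability = (Planned Time - Downtime) / Planned Time * 100
Uptime = 424 - 72 = 352 min
Availability = 352 / 424 * 100 = 83.0%

83.0%


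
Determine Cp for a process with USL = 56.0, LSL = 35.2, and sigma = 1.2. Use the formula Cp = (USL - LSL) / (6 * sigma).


Cp = (56.0 - 35.2) / (6 * 1.2)

2.89


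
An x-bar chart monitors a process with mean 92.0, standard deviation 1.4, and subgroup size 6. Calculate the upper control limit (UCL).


UCL = 92.0 + 3 * 1.4 / sqrt(6)

93.71


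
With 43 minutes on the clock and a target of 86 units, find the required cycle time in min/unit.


Formula: CT = Available Time / Number of Units
CT = 43 min / 86 units
CT = 0.5 min/unit

0.5 min/unit


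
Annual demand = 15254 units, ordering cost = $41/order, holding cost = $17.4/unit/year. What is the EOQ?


Formula: EOQ = sqrt(2 * D * S / H)
Numerator: 2 * 15254 * 41 = 1250828
2DS/H = 1250828 / 17.4 = 71886.7
EOQ = sqrt(71886.7) = 268.1 units

268.1 units


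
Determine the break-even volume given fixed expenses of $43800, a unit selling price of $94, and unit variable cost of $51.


Formula: BEQ = Fixed Costs / (Price - Variable Cost)
Contribution margin = $94 - $51 = $43/unit
BEQ = ceil($43800 / $43/unit) = ceil(1018.6) = 1019 units

1019 units


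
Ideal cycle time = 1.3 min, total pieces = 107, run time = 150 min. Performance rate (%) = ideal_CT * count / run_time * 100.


Formula: Performance = (Ideal CT * Total Count) / Run Time * 100
Ideal output time = 1.3 * 107 = 139.1 min
Performance = 139.1 / 150 * 100 = 92.7%

92.7%


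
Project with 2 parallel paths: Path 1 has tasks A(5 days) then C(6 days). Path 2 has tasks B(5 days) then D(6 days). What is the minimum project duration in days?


Path 1 = 5 + 6 = 11 days
Path 2 = 5 + 6 = 11 days
Duration = max(11, 11) = 11 days

11 days


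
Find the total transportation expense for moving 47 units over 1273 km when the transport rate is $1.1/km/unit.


TC = dist * cost * units = 1273 * 1.1 * 47 = $65814.10

$65814.10


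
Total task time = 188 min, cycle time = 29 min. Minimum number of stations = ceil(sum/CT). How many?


Formula: N_min = ceil(Sum of Task Times / Cycle Time)
N_min = ceil(188 min / 29 min) = ceil(6.4828)
N_min = 7 stations

7


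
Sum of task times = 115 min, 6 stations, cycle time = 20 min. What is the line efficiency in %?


Formula: Efficiency = Sum of Task Times / (N_stations * CT) * 100
Total station capacity = 6 stations * 20 min = 120 min
Efficiency = 115 / 120 * 100 = 95.8%

95.8%


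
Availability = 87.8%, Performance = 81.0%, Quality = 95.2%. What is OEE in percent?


Formula: OEE = Availability * Performance * Quality / 10000
A * P = 87.8% * 81.0% / 100 = 71.12%
OEE = 71.12% * 95.2% / 100 = 67.7%

67.7%


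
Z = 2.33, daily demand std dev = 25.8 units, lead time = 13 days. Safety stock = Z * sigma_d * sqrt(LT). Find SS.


Formula: SS = z * sigma_d * sqrt(LT)
sqrt(LT) = sqrt(13) = 3.6056
SS = 2.33 * 25.8 * 3.6056
SS = 216.7 units

216.7 units


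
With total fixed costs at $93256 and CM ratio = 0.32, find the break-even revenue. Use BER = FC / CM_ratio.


Formula: BER = Fixed Costs / Contribution Margin Ratio
BER = $93256 / 0.32
BER = $291425.00 (to the nearest cent)

$291425.00


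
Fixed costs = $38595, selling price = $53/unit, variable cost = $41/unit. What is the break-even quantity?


Formula: BEQ = Fixed Costs / (Price - Variable Cost)
Contribution margin = $53 - $41 = $12/unit
BEQ = ceil($38595 / $12/unit) = ceil(3216.25) = 3217 units

3217 units


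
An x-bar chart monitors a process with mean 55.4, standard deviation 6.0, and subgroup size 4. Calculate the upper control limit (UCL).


UCL = 55.4 + 3 * 6.0 / sqrt(4)

64.4


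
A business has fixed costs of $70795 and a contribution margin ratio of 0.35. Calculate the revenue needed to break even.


Formula: BER = Fixed Costs / Contribution Margin Ratio
BER = $70795 / 0.35
BER = $202271.43 (to the nearest cent)

$202271.43


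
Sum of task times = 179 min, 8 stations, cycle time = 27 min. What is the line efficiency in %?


Formula: Efficiency = Sum of Task Times / (N_stations * CT) * 100
Total station capacity = 8 stations * 27 min = 216 min
Efficiency = 179 / 216 * 100 = 82.9%

82.9%
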